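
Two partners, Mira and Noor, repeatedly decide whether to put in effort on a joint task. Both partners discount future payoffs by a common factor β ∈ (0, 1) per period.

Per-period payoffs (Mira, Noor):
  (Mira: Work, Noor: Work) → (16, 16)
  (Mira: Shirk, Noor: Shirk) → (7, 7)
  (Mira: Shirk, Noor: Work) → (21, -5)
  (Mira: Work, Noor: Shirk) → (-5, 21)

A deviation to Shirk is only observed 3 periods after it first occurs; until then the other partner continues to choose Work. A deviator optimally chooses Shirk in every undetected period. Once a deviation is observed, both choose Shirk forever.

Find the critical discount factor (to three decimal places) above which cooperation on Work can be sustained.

A deviator earns 21 for 3 periods, then 7 forever; cooperating earns 16 forever. Multiplying the IC by (1−β):
16 ≥ 21(1−β^3) + 7β^3, so 14·β^3 ≥ 5 and β^3 ≥ 5/14.
β ≥ (5/14)^(1/3) ≈ 0.709.

0.709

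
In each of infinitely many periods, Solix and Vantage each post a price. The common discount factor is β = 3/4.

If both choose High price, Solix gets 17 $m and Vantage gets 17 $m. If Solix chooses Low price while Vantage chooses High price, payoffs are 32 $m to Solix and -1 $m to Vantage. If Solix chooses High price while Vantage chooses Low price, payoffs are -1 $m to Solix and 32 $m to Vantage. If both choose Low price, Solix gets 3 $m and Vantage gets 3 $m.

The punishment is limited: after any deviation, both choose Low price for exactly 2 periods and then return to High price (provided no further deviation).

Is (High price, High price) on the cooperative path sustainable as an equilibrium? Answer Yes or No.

A one-shot deviation gives 32 now, then 3 for 2 periods, then back to 17.
Gain from deviating: (32−17) today; loss: (17−3) in each of the next 2 periods.
No-deviation condition: (17−3)(β+…+β^2) ≥ 32−17, i.e. β+…+β^2 ≥ 15/14.
At β = 3/4: β+…+β^2 = 1.3125 ≥ 1.0714.
So cooperation is sustainable.

Yes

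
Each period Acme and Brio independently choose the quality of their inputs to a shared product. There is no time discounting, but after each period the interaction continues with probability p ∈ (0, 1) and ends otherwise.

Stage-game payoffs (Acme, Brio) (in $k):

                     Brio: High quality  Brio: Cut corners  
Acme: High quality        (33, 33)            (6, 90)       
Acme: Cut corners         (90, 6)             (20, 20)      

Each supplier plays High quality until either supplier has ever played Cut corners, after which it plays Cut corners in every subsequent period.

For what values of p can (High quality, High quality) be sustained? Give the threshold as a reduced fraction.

With no time discounting, the continuation probability p plays the role of the discount factor.
Grim-trigger IC: 33/(1−p) ≥ 90 + 20p/(1−p) ⇒ p ≥ (90−33)/(90−20) = 57/70.

57/70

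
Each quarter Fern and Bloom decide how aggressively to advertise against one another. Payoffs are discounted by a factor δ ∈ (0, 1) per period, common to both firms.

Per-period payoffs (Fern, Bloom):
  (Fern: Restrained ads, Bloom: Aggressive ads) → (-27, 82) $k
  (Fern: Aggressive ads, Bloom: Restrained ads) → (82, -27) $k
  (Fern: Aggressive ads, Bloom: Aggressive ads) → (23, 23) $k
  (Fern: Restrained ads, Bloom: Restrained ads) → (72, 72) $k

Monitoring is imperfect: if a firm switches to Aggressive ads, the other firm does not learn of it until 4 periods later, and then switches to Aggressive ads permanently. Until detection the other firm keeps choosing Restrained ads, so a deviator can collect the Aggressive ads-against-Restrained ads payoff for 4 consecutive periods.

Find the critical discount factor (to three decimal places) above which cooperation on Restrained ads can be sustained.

0.642

A deviator earns 82 for 4 periods, then 23 forever; cooperating earns 72 forever. Multiplying the IC by (1−δ):
72 ≥ 82(1−δ^4) + 23δ^4, so 59·δ^4 ≥ 10 and δ^4 ≥ 10/59.
δ ≥ (10/59)^(1/4) ≈ 0.642.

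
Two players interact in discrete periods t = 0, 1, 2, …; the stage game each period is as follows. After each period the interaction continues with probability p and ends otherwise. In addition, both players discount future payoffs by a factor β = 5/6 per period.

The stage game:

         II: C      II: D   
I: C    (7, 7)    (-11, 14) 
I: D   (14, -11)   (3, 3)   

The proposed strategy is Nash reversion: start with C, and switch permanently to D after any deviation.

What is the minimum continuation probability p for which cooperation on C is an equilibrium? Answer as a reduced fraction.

Expected continuation weight on next period's payoff is β·p = 5/6·p, which plays the role of the discount factor.
Cooperation requires 5/6·p ≥ (14−7)/(14−3) = 7/11, hence p ≥ 42/55.

42/55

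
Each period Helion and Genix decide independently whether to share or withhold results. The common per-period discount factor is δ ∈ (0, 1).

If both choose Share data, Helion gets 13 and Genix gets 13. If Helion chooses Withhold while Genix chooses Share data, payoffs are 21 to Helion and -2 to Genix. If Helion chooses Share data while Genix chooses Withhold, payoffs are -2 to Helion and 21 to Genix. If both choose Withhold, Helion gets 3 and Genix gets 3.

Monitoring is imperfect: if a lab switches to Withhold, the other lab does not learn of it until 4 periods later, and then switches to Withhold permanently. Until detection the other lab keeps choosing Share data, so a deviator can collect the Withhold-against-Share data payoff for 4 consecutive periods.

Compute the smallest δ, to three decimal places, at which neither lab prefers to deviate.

The best deviation is to choose Withhold for all 4 undetected periods, earning 21 each, then 3 forever once detected.
Deviation value: 21(1−δ^4)/(1−δ) + 3δ^4/(1−δ); cooperation value: 13/(1−δ).
IC: 13 ≥ 21(1−δ^4) + 3δ^4 = 21 − 18δ^4.
So δ^4 ≥ 8/18 = 4/9, giving δ ≥ (4/9)^(1/4) ≈ 0.816.

0.816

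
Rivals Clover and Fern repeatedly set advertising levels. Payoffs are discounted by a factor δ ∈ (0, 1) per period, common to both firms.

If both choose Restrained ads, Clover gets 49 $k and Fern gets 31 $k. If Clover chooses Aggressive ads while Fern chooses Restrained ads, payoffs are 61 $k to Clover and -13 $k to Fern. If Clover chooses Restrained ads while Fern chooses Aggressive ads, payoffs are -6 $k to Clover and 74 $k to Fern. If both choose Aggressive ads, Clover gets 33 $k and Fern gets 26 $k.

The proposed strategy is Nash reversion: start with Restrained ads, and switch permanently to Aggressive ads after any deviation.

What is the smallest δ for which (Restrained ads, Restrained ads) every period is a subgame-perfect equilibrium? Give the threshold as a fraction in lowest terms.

43/48

Clover's threshold: (61−49)/(61−33) = 3/7.
Fern's threshold: (74−31)/(74−26) = 43/48.
3/7 < 43/48, so Fern binds and δ* = 43/48.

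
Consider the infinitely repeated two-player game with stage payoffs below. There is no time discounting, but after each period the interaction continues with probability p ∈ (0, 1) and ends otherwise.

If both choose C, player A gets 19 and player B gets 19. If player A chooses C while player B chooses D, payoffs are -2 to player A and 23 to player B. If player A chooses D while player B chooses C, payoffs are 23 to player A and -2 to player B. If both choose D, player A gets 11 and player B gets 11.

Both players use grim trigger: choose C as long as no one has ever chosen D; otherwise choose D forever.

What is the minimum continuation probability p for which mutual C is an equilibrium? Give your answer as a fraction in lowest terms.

With no time discounting, the continuation probability p plays the role of the discount factor.
Grim-trigger IC: 19/(1−p) ≥ 23 + 11p/(1−p) ⇒ p ≥ (23−19)/(23−11) = 1/3.

1/3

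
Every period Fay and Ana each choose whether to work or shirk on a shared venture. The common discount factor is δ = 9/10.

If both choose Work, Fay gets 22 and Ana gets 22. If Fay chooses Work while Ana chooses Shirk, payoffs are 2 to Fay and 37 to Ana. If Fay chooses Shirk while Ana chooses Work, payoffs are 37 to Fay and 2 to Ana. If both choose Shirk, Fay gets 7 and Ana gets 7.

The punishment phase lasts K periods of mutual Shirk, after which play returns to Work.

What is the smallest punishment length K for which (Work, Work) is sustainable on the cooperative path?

IC: δ(1−δ^K)/(1−δ) ≥ (37−22)/(22−7) = 1.
With δ = 9/10: need 1 − δ^K ≥ 1·(1−9/10)/(9/10), i.e. δ^K ≤ 0.8889.
Since (9/10)^1 = 0.9000 and (9/10)^2 = 0.8100, the smallest such K is 2.

2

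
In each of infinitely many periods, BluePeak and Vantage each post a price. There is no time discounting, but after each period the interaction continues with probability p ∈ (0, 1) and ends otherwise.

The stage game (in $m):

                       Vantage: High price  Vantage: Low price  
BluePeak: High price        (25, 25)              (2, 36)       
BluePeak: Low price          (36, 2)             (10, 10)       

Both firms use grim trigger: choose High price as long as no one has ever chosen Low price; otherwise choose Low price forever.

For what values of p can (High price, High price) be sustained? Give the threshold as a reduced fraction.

11/26

Expected cooperation value is 25 + p·25 + p²·25 + … = 25/(1−p); deviation gives 36 + p·10/(1−p).
25 ≥ 36(1−p) + 10p ⇒ 26p ≥ 11 ⇒ p ≥ 11/26.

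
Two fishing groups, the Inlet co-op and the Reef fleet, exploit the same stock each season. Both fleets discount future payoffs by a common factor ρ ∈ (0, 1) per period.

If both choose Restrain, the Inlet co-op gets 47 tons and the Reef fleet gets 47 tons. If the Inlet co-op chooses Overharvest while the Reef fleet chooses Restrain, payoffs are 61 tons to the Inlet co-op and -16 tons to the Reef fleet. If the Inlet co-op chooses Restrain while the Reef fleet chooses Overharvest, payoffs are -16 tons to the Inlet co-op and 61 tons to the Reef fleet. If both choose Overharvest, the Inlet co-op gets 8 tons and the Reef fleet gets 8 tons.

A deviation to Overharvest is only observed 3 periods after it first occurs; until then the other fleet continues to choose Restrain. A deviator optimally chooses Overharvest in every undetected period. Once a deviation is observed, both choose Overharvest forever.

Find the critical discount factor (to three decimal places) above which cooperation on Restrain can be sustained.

0.642

The best deviation is to choose Overharvest for all 3 undetected periods, earning 61 each, then 8 forever once detected.
Deviation value: 61(1−ρ^3)/(1−ρ) + 8ρ^3/(1−ρ); cooperation value: 47/(1−ρ).
IC: 47 ≥ 61(1−ρ^3) + 8ρ^3 = 61 − 53ρ^3.
So ρ^3 ≥ 14/53, giving ρ ≥ (14/53)^(1/3) ≈ 0.642.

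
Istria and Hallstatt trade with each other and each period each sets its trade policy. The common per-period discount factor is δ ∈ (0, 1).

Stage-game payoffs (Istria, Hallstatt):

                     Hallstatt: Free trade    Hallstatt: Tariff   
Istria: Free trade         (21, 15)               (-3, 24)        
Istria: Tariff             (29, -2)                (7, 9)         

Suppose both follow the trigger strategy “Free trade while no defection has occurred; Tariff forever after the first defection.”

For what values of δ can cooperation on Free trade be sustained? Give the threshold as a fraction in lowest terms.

Istria's threshold: (29−21)/(29−7) = 4/11.
Hallstatt's threshold: (24−15)/(24−9) = 3/5.
4/11 < 3/5, so Hallstatt binds and δ* = 3/5.

3/5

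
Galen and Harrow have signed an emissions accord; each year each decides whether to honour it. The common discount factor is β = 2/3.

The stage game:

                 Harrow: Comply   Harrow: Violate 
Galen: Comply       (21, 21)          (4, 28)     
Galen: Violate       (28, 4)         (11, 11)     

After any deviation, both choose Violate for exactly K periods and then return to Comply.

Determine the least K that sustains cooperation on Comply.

2

IC: β(1−β^K)/(1−β) ≥ (28−21)/(21−11) = 7/10.
With β = 2/3: need 1 − β^K ≥ 7/10·(1−2/3)/(2/3), i.e. β^K ≤ 0.6500.
Since (2/3)^1 = 0.6667 and (2/3)^2 = 0.4444, the smallest such K is 2.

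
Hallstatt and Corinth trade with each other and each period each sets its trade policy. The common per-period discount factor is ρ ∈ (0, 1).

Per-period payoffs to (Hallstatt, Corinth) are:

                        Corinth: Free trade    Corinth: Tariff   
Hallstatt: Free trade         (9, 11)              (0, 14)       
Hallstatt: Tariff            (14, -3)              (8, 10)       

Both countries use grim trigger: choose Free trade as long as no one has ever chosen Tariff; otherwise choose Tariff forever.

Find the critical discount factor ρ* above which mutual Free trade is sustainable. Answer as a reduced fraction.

Hallstatt: cooperation gives 9 each period; deviation gives 14 once then 8 forever.
  9/(1−ρ) ≥ 14 + 8ρ/(1−ρ) ⇒ ρ ≥ 5/6.
Corinth: cooperation gives 11 each period; deviation gives 14 once then 10 forever.
  ρ ≥ 3/4.
Both must hold, so the binding constraint is Hallstatt's: ρ ≥ 5/6.

5/6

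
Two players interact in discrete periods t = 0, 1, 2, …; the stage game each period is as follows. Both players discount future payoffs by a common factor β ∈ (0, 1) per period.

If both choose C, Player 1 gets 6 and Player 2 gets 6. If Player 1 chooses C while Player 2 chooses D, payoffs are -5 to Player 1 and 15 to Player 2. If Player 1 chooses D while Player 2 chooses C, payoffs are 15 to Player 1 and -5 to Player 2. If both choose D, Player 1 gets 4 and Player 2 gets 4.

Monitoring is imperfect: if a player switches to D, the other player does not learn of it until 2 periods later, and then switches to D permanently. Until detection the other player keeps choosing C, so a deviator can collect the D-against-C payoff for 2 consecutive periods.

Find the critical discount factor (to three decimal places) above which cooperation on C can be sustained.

0.905

Deviating for the 2 undetected periods gains 15−6 = 9 per period over cooperation, then loses 6−4 = 2 per period forever once punishment starts.
Gain: 9(1 + β + … + β^1); loss: 2·β^2/(1−β).
No profitable deviation ⇔ 9(1−β^2) ≤ 2·β^2, i.e. β^2 ≥ 9/(9+2) = 9/11.
Hence β ≥ (9/11)^(1/2) ≈ 0.905.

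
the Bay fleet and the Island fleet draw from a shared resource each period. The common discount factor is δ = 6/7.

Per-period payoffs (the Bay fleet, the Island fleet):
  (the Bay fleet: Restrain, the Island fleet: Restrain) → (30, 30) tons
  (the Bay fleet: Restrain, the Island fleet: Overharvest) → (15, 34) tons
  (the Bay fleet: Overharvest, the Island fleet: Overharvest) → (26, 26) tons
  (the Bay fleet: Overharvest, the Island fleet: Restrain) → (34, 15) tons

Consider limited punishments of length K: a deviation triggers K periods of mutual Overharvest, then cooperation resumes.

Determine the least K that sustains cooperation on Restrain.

2

No profitable deviation requires (30−26)(δ+…+δ^K) ≥ 34−30, i.e. δ+…+δ^K ≥ 1 ≈ 1.0000.
With δ = 6/7, the partial sums are K=1: 0.8571, K=2: 1.5918.
K = 2 is the first length at which the sum reaches 1.0000.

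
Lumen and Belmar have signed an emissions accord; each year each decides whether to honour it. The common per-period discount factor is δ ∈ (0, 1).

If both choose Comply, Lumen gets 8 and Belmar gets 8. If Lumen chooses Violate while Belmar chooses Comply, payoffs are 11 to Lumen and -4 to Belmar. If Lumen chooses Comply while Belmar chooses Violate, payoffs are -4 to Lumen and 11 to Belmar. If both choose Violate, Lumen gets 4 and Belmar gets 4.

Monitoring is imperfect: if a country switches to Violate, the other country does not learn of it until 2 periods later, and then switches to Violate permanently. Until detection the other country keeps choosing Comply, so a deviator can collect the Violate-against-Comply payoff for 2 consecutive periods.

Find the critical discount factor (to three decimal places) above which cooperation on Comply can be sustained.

A deviator earns 11 for 2 periods, then 4 forever; cooperating earns 8 forever. Multiplying the IC by (1−δ):
8 ≥ 11(1−δ^2) + 4δ^2, so 7·δ^2 ≥ 3 and δ^2 ≥ 3/7.
δ ≥ (3/7)^(1/2) ≈ 0.655.

0.655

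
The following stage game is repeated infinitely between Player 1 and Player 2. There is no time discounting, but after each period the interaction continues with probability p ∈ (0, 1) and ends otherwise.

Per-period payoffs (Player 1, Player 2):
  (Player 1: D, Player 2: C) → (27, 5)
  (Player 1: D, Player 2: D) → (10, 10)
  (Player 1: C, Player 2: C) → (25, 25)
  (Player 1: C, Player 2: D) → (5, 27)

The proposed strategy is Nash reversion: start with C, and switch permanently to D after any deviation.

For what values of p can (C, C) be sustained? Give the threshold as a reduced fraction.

2/17

With no time discounting, the continuation probability p plays the role of the discount factor.
Grim-trigger IC: 25/(1−p) ≥ 27 + 10p/(1−p) ⇒ p ≥ (27−25)/(27−10) = 2/17.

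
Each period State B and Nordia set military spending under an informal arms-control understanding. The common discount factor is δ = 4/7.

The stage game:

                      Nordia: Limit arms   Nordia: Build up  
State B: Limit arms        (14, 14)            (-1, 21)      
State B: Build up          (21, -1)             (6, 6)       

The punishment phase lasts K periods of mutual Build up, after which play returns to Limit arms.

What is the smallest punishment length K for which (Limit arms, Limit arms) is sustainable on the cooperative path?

Need Σ_{k=1}^{K} δ^k ≥ (21−14)/(14−6) = 0.8750 at δ = 4/7.
At K = 1 the sum is 0.5714 < 0.8750; at K = 2 it is 0.8980 ≥ 0.8750.
So the minimum punishment length is K = 2.

2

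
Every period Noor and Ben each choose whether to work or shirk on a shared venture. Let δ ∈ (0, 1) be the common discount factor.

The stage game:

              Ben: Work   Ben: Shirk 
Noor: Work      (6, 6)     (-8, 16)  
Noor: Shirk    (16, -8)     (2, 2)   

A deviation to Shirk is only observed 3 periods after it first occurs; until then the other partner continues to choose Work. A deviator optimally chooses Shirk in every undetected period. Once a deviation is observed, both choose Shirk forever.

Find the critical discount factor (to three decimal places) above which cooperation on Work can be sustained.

The best deviation is to choose Shirk for all 3 undetected periods, earning 16 each, then 2 forever once detected.
Deviation value: 16(1−δ^3)/(1−δ) + 2δ^3/(1−δ); cooperation value: 6/(1−δ).
IC: 6 ≥ 16(1−δ^3) + 2δ^3 = 16 − 14δ^3.
So δ^3 ≥ 10/14 = 5/7, giving δ ≥ (5/7)^(1/3) ≈ 0.894.

0.894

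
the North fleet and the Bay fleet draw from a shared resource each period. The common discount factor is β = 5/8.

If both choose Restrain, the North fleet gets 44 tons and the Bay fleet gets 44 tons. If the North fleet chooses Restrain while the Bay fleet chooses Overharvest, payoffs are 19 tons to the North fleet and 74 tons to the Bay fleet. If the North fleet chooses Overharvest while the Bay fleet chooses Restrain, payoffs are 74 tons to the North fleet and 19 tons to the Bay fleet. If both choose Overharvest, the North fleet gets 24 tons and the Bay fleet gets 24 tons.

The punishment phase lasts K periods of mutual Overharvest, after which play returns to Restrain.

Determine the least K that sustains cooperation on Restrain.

5

IC: β(1−β^K)/(1−β) ≥ (74−44)/(44−24) = 3/2.
With β = 5/8: need 1 − β^K ≥ 3/2·(1−5/8)/(5/8), i.e. β^K ≤ 0.1000.
Since (5/8)^4 = 0.1526 and (5/8)^5 = 0.0954, the smallest such K is 5.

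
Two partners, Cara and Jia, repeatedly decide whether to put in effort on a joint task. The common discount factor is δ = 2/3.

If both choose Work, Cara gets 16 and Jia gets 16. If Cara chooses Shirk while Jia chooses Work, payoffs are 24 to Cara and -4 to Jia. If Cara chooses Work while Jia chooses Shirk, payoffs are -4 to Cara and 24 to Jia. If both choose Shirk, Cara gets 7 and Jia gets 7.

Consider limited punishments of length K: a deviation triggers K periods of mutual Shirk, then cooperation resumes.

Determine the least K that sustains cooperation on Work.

2

IC: δ(1−δ^K)/(1−δ) ≥ (24−16)/(16−7) = 8/9.
With δ = 2/3: need 1 − δ^K ≥ 8/9·(1−2/3)/(2/3), i.e. δ^K ≤ 0.5556.
Since (2/3)^1 = 0.6667 and (2/3)^2 = 0.4444, the smallest such K is 2.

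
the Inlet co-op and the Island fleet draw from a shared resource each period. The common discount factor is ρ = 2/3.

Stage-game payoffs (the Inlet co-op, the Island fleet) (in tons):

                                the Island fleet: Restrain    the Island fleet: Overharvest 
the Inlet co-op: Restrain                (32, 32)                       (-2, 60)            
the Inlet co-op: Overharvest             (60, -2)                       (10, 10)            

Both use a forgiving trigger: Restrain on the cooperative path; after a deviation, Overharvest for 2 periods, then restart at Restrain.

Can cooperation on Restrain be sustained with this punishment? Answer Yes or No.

A one-shot deviation gives 60 now, then 10 for 2 periods, then back to 32.
Gain from deviating: (60−32) today; loss: (32−10) in each of the next 2 periods.
No-deviation condition: (32−10)(ρ+…+ρ^2) ≥ 60−32, i.e. ρ+…+ρ^2 ≥ 14/11.
At ρ = 2/3: ρ+…+ρ^2 = 1.1111 < 1.2727.
So cooperation is not sustainable.

No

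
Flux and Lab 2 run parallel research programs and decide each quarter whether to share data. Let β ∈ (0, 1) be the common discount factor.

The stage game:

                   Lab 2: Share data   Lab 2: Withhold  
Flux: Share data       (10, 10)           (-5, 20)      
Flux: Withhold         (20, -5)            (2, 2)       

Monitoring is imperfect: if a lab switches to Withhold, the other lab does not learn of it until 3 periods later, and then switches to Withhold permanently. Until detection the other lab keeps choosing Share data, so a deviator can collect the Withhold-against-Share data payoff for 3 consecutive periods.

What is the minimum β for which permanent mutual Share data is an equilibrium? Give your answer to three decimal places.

0.822

Deviating for the 3 undetected periods gains 20−10 = 10 per period over cooperation, then loses 10−2 = 8 per period forever once punishment starts.
Gain: 10(1 + β + … + β^2); loss: 8·β^3/(1−β).
No profitable deviation ⇔ 10(1−β^3) ≤ 8·β^3, i.e. β^3 ≥ 10/(10+8) = 5/9.
Hence β ≥ (5/9)^(1/3) ≈ 0.822.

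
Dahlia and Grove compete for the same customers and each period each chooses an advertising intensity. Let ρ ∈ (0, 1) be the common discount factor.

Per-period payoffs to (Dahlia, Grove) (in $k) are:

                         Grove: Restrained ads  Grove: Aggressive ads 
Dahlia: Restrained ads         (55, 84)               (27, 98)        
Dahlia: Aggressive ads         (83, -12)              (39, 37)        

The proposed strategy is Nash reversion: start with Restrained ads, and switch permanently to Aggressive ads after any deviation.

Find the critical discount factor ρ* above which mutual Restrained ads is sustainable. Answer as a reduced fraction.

7/11

For Dahlia: deviation gain 83−55 = 28, per-period punishment loss 55−39 = 16. IC gives ρ ≥ 28/44 = 7/11.
For Grove: gain 14, loss 47 per period, so ρ ≥ 14/61.
The tighter constraint is Dahlia's, so cooperation needs ρ ≥ 7/11.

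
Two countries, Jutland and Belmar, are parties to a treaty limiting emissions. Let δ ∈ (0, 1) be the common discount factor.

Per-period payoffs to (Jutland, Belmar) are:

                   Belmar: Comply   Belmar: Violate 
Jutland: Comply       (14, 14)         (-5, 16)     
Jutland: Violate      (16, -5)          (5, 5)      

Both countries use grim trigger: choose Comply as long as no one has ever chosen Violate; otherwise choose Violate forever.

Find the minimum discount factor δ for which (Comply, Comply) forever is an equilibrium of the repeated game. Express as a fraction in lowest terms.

2/11

One-period gain from deviating is 16 − 14 = 2. The loss is 14 − 5 = 9 in every subsequent period, with present value 9·δ/(1−δ).
Deviation is unprofitable when 9·δ/(1−δ) ≥ 2, i.e. δ/(1−δ) ≥ 2/9.
Equivalently δ ≥ 2/(2+9) = 2/11.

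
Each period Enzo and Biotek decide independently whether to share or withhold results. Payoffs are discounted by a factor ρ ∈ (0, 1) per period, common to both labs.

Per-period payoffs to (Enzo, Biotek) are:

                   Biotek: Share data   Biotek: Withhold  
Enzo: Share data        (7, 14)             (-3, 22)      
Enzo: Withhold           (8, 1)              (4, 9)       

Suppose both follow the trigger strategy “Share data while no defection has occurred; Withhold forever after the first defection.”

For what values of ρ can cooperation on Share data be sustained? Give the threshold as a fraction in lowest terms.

8/13

Enzo's threshold: (8−7)/(8−4) = 1/4.
Biotek's threshold: (22−14)/(22−9) = 8/13.
1/4 < 8/13, so Biotek binds and ρ* = 8/13.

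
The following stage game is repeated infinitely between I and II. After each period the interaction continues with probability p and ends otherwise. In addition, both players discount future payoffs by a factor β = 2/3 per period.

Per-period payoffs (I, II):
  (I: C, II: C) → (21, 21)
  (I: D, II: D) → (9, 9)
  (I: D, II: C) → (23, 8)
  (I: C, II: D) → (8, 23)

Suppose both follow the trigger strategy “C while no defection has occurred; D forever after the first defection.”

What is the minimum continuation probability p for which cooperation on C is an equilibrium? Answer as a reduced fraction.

With continuation probability p and discount β, the effective per-period discount factor is βp.
Grim-trigger IC: βp ≥ (23−21)/(23−9) = 1/7.
So p ≥ (1/7)/(2/3) = 3/14.

3/14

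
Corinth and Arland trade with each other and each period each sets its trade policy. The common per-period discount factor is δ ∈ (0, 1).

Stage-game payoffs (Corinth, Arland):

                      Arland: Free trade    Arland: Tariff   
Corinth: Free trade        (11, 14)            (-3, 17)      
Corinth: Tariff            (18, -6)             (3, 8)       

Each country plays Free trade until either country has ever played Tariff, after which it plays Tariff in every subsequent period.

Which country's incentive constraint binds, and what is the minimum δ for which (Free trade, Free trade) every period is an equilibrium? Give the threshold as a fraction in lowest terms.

Corinth; δ ≥ 7/15

For Corinth: deviation gain 18−11 = 7, per-period punishment loss 11−3 = 8. IC gives δ ≥ 7/15.
For Arland: gain 3, loss 6 per period, so δ ≥ 3/9 = 1/3.
The tighter constraint is Corinth's, so cooperation needs δ ≥ 7/15.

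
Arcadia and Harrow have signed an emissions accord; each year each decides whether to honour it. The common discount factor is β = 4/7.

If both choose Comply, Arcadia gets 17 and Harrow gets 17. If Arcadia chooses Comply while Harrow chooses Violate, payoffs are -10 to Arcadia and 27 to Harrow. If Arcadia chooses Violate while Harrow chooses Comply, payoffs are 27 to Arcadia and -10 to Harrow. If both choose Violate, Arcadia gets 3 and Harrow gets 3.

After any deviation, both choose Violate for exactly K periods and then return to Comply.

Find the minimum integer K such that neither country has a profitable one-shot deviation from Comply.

IC: β(1−β^K)/(1−β) ≥ (27−17)/(17−3) = 5/7.
With β = 4/7: need 1 − β^K ≥ 5/7·(1−4/7)/(4/7), i.e. β^K ≤ 0.4643.
Since (4/7)^1 = 0.5714 and (4/7)^2 = 0.3265, the smallest such K is 2.

2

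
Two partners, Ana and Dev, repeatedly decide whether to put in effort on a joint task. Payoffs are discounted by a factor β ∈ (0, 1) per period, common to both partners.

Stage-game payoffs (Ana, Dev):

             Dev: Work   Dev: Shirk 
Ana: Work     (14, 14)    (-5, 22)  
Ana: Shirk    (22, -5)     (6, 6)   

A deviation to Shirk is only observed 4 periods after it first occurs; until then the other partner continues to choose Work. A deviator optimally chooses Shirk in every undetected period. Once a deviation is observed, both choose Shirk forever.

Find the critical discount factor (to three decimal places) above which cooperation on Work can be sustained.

The best deviation is to choose Shirk for all 4 undetected periods, earning 22 each, then 6 forever once detected.
Deviation value: 22(1−β^4)/(1−β) + 6β^4/(1−β); cooperation value: 14/(1−β).
IC: 14 ≥ 22(1−β^4) + 6β^4 = 22 − 16β^4.
So β^4 ≥ 8/16 = 1/2, giving β ≥ (1/2)^(1/4) ≈ 0.841.

0.841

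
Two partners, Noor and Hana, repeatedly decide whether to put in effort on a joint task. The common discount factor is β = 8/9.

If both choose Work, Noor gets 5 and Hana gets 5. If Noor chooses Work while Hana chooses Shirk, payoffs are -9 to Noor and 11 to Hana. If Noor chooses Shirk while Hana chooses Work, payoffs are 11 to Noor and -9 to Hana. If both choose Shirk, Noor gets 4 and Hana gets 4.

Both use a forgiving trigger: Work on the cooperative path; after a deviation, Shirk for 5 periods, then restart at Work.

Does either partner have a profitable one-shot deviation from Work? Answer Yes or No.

A one-shot deviation gives 11 now, then 4 for 5 periods, then back to 5.
Gain from deviating: (11−5) today; loss: (5−4) in each of the next 5 periods.
No-deviation condition: (5−4)(β+…+β^5) ≥ 11−5, i.e. β+…+β^5 ≥ 6.
At β = 8/9: β+…+β^5 = 3.5606 < 6.0000.
So cooperation is not sustainable.

Yes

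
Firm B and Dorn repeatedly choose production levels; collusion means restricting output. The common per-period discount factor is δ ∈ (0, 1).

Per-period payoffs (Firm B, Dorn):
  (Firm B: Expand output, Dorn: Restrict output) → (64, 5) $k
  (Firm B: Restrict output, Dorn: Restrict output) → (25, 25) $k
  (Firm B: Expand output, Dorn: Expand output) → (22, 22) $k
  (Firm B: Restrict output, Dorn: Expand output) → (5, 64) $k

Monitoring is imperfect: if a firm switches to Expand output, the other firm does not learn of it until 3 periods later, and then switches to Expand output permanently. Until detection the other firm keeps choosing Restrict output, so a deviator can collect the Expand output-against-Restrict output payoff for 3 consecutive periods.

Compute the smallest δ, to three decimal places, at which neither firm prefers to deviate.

Deviating for the 3 undetected periods gains 64−25 = 39 per period over cooperation, then loses 25−22 = 3 per period forever once punishment starts.
Gain: 39(1 + δ + … + δ^2); loss: 3·δ^3/(1−δ).
No profitable deviation ⇔ 39(1−δ^3) ≤ 3·δ^3, i.e. δ^3 ≥ 39/(39+3) = 13/14.
Hence δ ≥ (13/14)^(1/3) ≈ 0.976.

0.976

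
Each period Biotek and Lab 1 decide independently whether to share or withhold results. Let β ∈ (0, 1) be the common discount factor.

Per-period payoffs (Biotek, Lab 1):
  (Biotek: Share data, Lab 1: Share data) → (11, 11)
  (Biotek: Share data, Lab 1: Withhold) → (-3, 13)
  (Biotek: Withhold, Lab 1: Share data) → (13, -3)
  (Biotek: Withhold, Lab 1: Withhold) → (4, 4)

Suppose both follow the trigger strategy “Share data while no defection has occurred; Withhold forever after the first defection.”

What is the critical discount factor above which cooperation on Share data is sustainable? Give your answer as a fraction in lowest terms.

2/9

11/(1−β) ≥ 13 + 4β/(1−β)
11 ≥ 13 − 9β
β ≥ 2/9.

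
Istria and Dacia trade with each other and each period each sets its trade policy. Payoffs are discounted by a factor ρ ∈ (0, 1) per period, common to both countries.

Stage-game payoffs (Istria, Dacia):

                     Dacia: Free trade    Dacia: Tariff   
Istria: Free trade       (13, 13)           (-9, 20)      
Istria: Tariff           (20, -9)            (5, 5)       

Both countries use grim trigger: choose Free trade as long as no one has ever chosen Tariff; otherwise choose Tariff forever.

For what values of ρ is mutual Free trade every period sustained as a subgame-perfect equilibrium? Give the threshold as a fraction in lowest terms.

13/(1−ρ) ≥ 20 + 5ρ/(1−ρ)
13 ≥ 20 − 15ρ
ρ ≥ 7/15.

7/15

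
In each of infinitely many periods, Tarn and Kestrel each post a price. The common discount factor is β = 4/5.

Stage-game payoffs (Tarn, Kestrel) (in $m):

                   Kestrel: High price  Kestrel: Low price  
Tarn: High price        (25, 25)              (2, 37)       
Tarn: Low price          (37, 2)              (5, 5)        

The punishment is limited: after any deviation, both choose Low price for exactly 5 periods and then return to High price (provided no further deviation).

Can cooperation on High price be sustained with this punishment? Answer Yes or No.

A one-shot deviation gives 37 now, then 5 for 5 periods, then back to 25.
Gain from deviating: (37−25) today; loss: (25−5) in each of the next 5 periods.
No-deviation condition: (25−5)(β+…+β^5) ≥ 37−25, i.e. β+…+β^5 ≥ 3/5.
At β = 4/5: β+…+β^5 = 2.6893 ≥ 0.6000.
So cooperation is sustainable.

Yes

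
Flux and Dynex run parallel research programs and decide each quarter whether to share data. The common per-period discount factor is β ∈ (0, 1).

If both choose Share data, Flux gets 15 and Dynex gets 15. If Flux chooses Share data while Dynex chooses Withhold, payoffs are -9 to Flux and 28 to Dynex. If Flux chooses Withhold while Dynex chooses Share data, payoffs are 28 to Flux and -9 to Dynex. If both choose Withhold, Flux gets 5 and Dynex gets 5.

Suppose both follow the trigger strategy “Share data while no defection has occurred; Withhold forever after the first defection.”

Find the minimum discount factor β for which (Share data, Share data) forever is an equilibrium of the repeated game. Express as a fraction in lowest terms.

Under grim trigger the critical discount factor is (T−C)/(T−P) with T = 28, C = 15, P = 5.
β* = (28−15)/(28−5) = 13/23.

13/23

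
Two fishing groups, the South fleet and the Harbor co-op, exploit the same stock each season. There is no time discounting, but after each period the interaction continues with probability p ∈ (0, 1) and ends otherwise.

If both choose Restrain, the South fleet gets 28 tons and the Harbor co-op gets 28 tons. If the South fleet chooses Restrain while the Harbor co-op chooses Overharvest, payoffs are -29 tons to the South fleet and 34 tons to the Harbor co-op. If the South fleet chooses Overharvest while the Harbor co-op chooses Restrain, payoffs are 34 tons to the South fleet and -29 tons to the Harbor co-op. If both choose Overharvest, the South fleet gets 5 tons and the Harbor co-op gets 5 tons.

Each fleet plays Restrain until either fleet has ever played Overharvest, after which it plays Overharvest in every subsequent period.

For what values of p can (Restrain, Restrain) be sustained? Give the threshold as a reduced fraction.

With no time discounting, the continuation probability p plays the role of the discount factor.
Grim-trigger IC: 28/(1−p) ≥ 34 + 5p/(1−p) ⇒ p ≥ (34−28)/(34−5) = 6/29.

6/29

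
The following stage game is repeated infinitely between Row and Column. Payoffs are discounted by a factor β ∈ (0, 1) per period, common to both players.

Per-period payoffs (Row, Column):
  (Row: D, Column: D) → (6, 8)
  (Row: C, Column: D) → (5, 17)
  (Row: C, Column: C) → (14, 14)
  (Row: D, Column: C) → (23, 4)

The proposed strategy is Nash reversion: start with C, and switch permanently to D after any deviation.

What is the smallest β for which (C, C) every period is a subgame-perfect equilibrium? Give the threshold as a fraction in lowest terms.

9/17

For Row: deviation gain 23−14 = 9, per-period punishment loss 14−6 = 8. IC gives β ≥ 9/17.
For Column: gain 3, loss 6 per period, so β ≥ 3/9 = 1/3.
The tighter constraint is Row's, so cooperation needs β ≥ 9/17.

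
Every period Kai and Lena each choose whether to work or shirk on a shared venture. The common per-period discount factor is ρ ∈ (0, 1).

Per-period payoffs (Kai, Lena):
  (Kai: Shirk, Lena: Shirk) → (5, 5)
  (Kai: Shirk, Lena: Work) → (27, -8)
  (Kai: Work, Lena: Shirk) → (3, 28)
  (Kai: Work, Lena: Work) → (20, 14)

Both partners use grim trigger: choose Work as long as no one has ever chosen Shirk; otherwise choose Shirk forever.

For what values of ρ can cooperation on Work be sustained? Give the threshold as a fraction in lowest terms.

Kai: cooperation gives 20 each period; deviation gives 27 once then 5 forever.
  20/(1−ρ) ≥ 27 + 5ρ/(1−ρ) ⇒ ρ ≥ 7/22.
Lena: cooperation gives 14 each period; deviation gives 28 once then 5 forever.
  ρ ≥ 14/23.
Both must hold, so the binding constraint is Lena's: ρ ≥ 14/23.

14/23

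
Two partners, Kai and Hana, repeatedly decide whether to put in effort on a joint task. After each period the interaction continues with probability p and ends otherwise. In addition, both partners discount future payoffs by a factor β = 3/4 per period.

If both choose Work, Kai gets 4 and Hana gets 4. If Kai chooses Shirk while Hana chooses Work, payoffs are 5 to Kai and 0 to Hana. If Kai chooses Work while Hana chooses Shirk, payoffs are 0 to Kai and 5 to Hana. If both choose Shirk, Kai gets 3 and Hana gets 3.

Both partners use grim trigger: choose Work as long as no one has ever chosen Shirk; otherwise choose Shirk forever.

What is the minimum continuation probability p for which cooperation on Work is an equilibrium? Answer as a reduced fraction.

2/3

Expected continuation weight on next period's payoff is β·p = 3/4·p, which plays the role of the discount factor.
Cooperation requires 3/4·p ≥ (5−4)/(5−3) = 1/2, hence p ≥ 2/3.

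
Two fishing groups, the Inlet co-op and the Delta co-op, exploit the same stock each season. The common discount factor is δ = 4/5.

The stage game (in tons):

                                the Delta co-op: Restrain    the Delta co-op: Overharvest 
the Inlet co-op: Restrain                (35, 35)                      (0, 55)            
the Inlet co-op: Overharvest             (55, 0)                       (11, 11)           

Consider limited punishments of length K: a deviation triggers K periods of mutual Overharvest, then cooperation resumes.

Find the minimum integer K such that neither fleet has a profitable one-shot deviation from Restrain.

2

IC: δ(1−δ^K)/(1−δ) ≥ (55−35)/(35−11) = 5/6.
With δ = 4/5: need 1 − δ^K ≥ 5/6·(1−4/5)/(4/5), i.e. δ^K ≤ 0.7917.
Since (4/5)^1 = 0.8000 and (4/5)^2 = 0.6400, the smallest such K is 2.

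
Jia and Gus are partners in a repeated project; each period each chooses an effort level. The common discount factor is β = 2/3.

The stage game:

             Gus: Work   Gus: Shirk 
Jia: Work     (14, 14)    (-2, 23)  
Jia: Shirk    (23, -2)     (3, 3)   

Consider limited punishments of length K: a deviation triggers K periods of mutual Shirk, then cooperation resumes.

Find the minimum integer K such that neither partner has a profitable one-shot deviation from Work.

Need Σ_{k=1}^{K} β^k ≥ (23−14)/(14−3) = 0.8182 at β = 2/3.
At K = 1 the sum is 0.6667 < 0.8182; at K = 2 it is 1.1111 ≥ 0.8182.
So the minimum punishment length is K = 2.

2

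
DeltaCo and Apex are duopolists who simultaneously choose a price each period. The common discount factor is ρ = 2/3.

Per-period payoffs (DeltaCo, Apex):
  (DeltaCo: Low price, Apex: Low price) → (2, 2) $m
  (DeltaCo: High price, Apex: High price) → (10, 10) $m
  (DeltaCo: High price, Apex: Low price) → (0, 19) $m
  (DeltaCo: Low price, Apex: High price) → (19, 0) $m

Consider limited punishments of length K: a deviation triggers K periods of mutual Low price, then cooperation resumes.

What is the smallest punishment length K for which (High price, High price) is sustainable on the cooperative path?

Need Σ_{k=1}^{K} ρ^k ≥ (19−10)/(10−2) = 1.1250 at ρ = 2/3.
At K = 2 the sum is 1.1111 < 1.1250; at K = 3 it is 1.4074 ≥ 1.1250.
So the minimum punishment length is K = 3.

3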